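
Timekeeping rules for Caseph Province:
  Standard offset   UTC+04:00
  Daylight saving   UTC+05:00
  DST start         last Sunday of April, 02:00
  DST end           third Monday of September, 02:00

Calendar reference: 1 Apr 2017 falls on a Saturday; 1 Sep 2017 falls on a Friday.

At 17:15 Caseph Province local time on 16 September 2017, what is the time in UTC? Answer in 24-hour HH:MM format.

12:15

1 April 2017 is a Saturday, so Sundays fall on 2, 9, 16, 23, 30; the last is April 30.
1 September 2017 is a Friday, so the first Monday is September 4 and the third is September 18.
Daylight saving runs 30 April – 18 September; 16 September 2017 is inside that window, so Caseph Province is at UTC+05:00.
17:15 local − 5h = 12:15 UTC.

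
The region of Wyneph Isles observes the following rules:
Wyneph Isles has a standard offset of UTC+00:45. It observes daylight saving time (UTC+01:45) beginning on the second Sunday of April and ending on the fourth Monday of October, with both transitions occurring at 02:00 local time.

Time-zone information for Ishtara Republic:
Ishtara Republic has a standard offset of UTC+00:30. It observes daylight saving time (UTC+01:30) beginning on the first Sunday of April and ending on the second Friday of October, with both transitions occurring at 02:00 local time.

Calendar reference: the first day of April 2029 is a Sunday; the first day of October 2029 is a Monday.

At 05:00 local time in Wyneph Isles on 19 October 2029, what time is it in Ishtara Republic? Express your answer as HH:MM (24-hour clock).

03:45

1 April 2029 is a Sunday, so the first Sunday is April 1 and the second is April 8.
1 October 2029 is a Monday, so the first Monday is October 1 and the fourth is October 22.
Daylight saving runs 8 April – 22 October; 19 October 2029 is inside that window, so Wyneph Isles is at UTC+01:45.
05:00 Wyneph Isles − 1h45m = 03:15 UTC.
1 April 2029 is a Sunday, so the first Sunday is April 1.
1 October 2029 is a Monday, so the first Friday is October 5 and the second is October 12.
At the standard offset (UTC+00:30), 03:15 UTC + 0h30m = 03:45 Ishtara Republic standard time.
The standard-time date in Ishtara Republic, 19 October 2029, is outside the daylight-saving period (1 April – 12 October), so Ishtara Republic is on standard time, UTC+00:30.
03:15 UTC + 0h30m = 03:45 Ishtara Republic.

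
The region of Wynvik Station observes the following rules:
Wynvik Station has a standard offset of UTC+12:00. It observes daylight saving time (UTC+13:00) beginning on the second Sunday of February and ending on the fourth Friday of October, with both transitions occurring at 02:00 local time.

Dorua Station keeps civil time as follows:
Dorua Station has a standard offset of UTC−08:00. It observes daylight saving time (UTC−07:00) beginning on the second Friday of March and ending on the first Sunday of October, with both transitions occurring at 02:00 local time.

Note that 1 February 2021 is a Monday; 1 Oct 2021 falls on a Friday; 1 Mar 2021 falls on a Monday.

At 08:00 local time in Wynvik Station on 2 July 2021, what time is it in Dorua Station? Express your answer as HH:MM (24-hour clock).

12:00

1 February 2021 is a Monday, so the first Sunday is February 7 and the second is February 14.
1 October 2021 is a Friday, so the first Friday is October 1 and the fourth is October 22.
2 July 2021 lies within the daylight-saving period (14 February – 22 October), so Wynvik Station is on daylight time, UTC+13:00.
08:00 Wynvik Station − 13h = 19:00 UTC (rolling into the previous day, 1 July 2021).
1 March 2021 is a Monday, so the first Friday is March 5 and the second is March 12.
1 October 2021 is a Friday, so the first Sunday is October 3.
At the standard offset (UTC−08:00), 19:00 UTC − 8h = 11:00 Dorua Station standard time.
Daylight saving runs 12 March – 3 October; the standard-time date in Dorua Station, 1 July 2021, is inside that window, so Dorua Station is at UTC−07:00.
19:00 UTC − 7h = 12:00 Dorua Station.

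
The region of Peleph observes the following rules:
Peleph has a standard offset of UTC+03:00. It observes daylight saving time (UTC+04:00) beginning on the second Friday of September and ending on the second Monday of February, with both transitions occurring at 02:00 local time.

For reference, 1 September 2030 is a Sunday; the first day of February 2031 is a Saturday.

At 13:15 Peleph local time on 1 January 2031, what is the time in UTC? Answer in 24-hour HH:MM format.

1 September 2030 is a Sunday, so the first Friday is September 6 and the second is September 13.
1 February 2031 is a Saturday, so the first Monday is February 3 and the second is February 10.
Daylight saving runs 13 September 2030 – 10 February 2031; 1 January 2031 is inside that window, so Peleph is at UTC+04:00.
13:15 local − 4h = 09:15 UTC.

09:15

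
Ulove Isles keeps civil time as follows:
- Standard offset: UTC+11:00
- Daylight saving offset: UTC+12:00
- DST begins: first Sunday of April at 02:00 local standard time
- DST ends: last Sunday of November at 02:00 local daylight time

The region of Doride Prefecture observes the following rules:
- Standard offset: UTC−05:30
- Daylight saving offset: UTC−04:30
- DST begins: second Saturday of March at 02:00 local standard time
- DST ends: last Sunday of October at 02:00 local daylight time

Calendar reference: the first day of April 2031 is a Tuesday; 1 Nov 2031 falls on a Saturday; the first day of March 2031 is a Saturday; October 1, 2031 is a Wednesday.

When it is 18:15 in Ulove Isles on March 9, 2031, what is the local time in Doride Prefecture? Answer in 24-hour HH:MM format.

1 April 2031 is a Tuesday, so the first Sunday is April 6.
1 November 2031 is a Saturday, so Sundays fall on 2, 9, 16, 23, 30; the last is November 30.
March 9, 2031 does not fall between 6 April and 30 November, so daylight saving is not in effect and Ulove Isles is at UTC+11:00.
18:15 Ulove Isles − 11h = 07:15 UTC.
1 March 2031 is a Saturday, so the first Saturday is March 1 and the second is March 8.
1 October 2031 is a Wednesday, so Sundays fall on 5, 12, 19, 26; the last is October 26.
At the standard offset (UTC−05:30), 07:15 UTC − 5h30m = 01:45 Doride Prefecture standard time.
The standard-time date in Doride Prefecture, March 9, 2031, falls between 8 March and 26 October, so daylight saving is in effect and Doride Prefecture is at UTC−04:30.
07:15 UTC − 4h30m = 02:45 Doride Prefecture.

02:45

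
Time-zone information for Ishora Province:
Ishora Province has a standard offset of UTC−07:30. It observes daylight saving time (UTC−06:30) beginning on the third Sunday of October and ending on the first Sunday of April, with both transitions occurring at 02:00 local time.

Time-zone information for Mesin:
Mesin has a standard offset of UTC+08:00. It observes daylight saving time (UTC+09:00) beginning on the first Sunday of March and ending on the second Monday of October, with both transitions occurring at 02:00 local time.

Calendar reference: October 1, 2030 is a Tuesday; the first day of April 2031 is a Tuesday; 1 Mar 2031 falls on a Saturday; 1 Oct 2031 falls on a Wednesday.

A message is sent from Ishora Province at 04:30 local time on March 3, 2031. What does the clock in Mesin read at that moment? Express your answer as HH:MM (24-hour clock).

1 October 2030 is a Tuesday, so the first Sunday is October 6 and the third is October 20.
1 April 2031 is a Tuesday, so the first Sunday is April 6.
March 3, 2031 lies within the daylight-saving period (20 October 2030 – 6 April 2031), so Ishora Province is on daylight time, UTC−06:30.
04:30 Ishora Province + 6h30m = 11:00 UTC.
1 March 2031 is a Saturday, so the first Sunday is March 2.
1 October 2031 is a Wednesday, so the first Monday is October 6 and the second is October 13.
At the standard offset (UTC+08:00), 11:00 UTC + 8h = 19:00 Mesin standard time.
The standard-time date in Mesin, March 3, 2031, falls between 2 March and 13 October, so daylight saving is in effect and Mesin is at UTC+09:00.
11:00 UTC + 9h = 20:00 Mesin.

20:00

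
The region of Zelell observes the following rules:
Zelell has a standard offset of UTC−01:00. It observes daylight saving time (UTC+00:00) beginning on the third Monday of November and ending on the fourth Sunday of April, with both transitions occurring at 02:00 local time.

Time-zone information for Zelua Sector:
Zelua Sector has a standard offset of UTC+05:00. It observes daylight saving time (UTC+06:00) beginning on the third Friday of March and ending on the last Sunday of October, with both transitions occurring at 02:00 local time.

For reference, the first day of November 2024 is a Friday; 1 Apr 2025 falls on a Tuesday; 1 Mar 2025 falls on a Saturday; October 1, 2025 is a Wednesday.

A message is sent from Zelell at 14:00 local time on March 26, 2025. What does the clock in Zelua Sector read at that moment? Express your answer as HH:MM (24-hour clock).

1 November 2024 is a Friday, so the first Monday is November 4 and the third is November 18.
1 April 2025 is a Tuesday, so the first Sunday is April 6 and the fourth is April 27.
March 26, 2025 lies within the daylight-saving period (18 November 2024 – 27 April 2025), so Zelell is on daylight time, UTC+00:00.
14:00 Zelell − 0h = 14:00 UTC.
1 March 2025 is a Saturday, so the first Friday is March 7 and the third is March 21.
1 October 2025 is a Wednesday, so Sundays fall on 5, 12, 19, 26; the last is October 26.
At the standard offset (UTC+05:00), 14:00 UTC + 5h = 19:00 Zelua Sector standard time.
The standard-time date in Zelua Sector, March 26, 2025, lies within the daylight-saving period (21 March – 26 October), so Zelua Sector is on daylight time, UTC+06:00.
14:00 UTC + 6h = 20:00 Zelua Sector.

20:00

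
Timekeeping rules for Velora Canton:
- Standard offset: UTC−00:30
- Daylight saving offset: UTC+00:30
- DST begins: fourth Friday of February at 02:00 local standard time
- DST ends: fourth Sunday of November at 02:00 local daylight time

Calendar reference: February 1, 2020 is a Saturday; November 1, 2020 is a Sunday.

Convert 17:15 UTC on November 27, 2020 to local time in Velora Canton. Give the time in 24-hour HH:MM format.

1 February 2020 is a Saturday, so the first Friday is February 7 and the fourth is February 28.
1 November 2020 is a Sunday, so the first Sunday is November 1 and the fourth is November 22.
At the standard offset (UTC−00:30), 17:15 UTC − 0h30m = 16:45 Velora Canton standard time.
The standard-time date in Velora Canton, November 27, 2020, does not fall between 28 February and 22 November, so daylight saving is not in effect and Velora Canton is at UTC−00:30.
17:15 UTC − 0h30m = 16:45 local.

16:45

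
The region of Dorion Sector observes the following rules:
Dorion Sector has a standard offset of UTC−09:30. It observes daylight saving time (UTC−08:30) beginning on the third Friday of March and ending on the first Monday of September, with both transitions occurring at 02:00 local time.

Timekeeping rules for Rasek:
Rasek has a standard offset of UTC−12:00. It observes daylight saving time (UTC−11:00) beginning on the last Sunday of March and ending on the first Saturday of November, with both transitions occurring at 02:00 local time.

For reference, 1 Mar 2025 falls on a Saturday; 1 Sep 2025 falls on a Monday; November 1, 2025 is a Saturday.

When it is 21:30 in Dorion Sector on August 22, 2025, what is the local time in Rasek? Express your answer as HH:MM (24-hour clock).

19:00

1 March 2025 is a Saturday, so the first Friday is March 7 and the third is March 21.
1 September 2025 is a Monday, so the first Monday is September 1.
August 22, 2025 lies within the daylight-saving period (21 March – 1 September), so Dorion Sector is on daylight time, UTC−08:30.
21:30 Dorion Sector + 8h30m = 06:00 UTC (rolling into the next day, 23 August 2025).
1 March 2025 is a Saturday, so Sundays fall on 2, 9, 16, 23, 30; the last is March 30.
1 November 2025 is a Saturday, so the first Saturday is November 1.
At the standard offset (UTC−12:00), 06:00 UTC − 12h = 18:00 Rasek standard time (rolling into the previous day, 22 August 2025).
The standard-time date in Rasek, August 22, 2025, lies within the daylight-saving period (30 March – 1 November), so Rasek is on daylight time, UTC−11:00.
06:00 UTC − 11h = 19:00 Rasek (rolling into the previous day, 22 August 2025).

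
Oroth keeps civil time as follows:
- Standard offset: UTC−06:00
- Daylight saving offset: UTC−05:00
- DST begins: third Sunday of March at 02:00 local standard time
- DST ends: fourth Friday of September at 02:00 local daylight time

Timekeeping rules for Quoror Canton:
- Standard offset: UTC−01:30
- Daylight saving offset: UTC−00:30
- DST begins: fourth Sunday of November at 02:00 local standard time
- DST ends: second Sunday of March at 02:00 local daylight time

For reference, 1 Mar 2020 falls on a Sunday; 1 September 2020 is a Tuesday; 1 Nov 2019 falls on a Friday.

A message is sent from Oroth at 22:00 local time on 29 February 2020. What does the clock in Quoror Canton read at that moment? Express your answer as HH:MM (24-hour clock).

03:30

1 March 2020 is a Sunday, so the first Sunday is March 1 and the third is March 15.
1 September 2020 is a Tuesday, so the first Friday is September 4 and the fourth is September 25.
29 February 2020 is outside the daylight-saving period (15 March – 25 September), so Oroth is on standard time, UTC−06:00.
22:00 Oroth + 6h = 04:00 UTC (rolling into the next day, 1 March 2020).
1 November 2019 is a Friday, so the first Sunday is November 3 and the fourth is November 24.
1 March 2020 is a Sunday, so the first Sunday is March 1 and the second is March 8.
At the standard offset (UTC−01:30), 04:00 UTC − 1h30m = 02:30 Quoror Canton standard time.
Daylight saving runs 24 November 2019 – 8 March 2020; the standard-time date in Quoror Canton, 1 March 2020, is inside that window, so Quoror Canton is at UTC−00:30.
04:00 UTC − 0h30m = 03:30 Quoror Canton.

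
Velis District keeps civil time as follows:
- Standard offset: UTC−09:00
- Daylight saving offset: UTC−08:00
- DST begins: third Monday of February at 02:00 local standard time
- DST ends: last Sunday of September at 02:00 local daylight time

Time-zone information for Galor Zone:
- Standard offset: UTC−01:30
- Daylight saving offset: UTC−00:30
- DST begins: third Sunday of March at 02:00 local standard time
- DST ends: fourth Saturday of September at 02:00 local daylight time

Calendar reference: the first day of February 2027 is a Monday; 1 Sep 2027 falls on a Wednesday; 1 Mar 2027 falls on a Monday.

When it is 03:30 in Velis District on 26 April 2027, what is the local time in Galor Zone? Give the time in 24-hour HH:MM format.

11:00

1 February 2027 is a Monday, so the first Monday is February 1 and the third is February 15.
1 September 2027 is a Wednesday, so Sundays fall on 5, 12, 19, 26; the last is September 26.
26 April 2027 lies within the daylight-saving period (15 February – 26 September), so Velis District is on daylight time, UTC−08:00.
03:30 Velis District + 8h = 11:30 UTC.
1 March 2027 is a Monday, so the first Sunday is March 7 and the third is March 21.
1 September 2027 is a Wednesday, so the first Saturday is September 4 and the fourth is September 25.
At the standard offset (UTC−01:30), 11:30 UTC − 1h30m = 10:00 Galor Zone standard time.
Daylight saving runs 21 March – 25 September; the standard-time date in Galor Zone, 26 April 2027, is inside that window, so Galor Zone is at UTC−00:30.
11:30 UTC − 0h30m = 11:00 Galor Zone.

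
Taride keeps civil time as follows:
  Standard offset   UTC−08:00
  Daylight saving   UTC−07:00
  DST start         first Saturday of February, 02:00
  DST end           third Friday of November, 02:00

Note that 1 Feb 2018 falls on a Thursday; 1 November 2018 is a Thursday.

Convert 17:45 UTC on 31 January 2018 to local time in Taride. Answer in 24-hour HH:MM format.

09:45

1 February 2018 is a Thursday, so the first Saturday is February 3.
1 November 2018 is a Thursday, so the first Friday is November 2 and the third is November 16.
At the standard offset (UTC−08:00), 17:45 UTC − 8h = 09:45 Taride standard time.
The standard-time date in Taride, 31 January 2018, is outside the daylight-saving period (3 February – 16 November), so Taride is on standard time, UTC−08:00.
17:45 UTC − 8h = 09:45 local.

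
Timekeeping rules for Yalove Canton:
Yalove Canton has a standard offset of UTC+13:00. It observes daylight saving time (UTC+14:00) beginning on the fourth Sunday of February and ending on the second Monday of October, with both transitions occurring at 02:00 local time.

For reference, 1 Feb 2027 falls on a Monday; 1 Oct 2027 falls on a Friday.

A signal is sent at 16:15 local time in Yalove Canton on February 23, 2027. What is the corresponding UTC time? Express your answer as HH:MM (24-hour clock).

1 February 2027 is a Monday, so the first Sunday is February 7 and the fourth is February 28.
1 October 2027 is a Friday, so the first Monday is October 4 and the second is October 11.
February 23, 2027 does not fall between 28 February and 11 October, so daylight saving is not in effect and Yalove Canton is at UTC+13:00.
16:15 local − 13h = 03:15 UTC.

03:15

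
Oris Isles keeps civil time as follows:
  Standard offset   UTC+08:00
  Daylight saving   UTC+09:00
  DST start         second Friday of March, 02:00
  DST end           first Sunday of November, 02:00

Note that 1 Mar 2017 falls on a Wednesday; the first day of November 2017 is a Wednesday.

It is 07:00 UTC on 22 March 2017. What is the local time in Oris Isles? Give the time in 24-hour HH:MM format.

16:00

1 March 2017 is a Wednesday, so the first Friday is March 3 and the second is March 10.
1 November 2017 is a Wednesday, so the first Sunday is November 5.
At the standard offset (UTC+08:00), 07:00 UTC + 8h = 15:00 Oris Isles standard time.
The standard-time date in Oris Isles, 22 March 2017, falls between 10 March and 5 November, so daylight saving is in effect and Oris Isles is at UTC+09:00.
07:00 UTC + 9h = 16:00 local.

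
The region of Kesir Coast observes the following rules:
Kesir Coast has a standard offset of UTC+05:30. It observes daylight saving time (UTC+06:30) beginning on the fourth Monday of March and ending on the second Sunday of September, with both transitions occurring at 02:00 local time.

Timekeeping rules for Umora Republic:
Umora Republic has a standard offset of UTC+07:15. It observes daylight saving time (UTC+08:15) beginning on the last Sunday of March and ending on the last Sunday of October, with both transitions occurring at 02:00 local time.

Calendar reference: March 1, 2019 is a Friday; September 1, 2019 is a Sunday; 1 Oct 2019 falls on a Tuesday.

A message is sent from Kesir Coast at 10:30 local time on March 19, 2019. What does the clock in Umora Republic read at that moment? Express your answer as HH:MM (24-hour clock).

1 March 2019 is a Friday, so the first Monday is March 4 and the fourth is March 25.
1 September 2019 is a Sunday, so the first Sunday is September 1 and the second is September 8.
March 19, 2019 does not fall between 25 March and 8 September, so daylight saving is not in effect and Kesir Coast is at UTC+05:30.
10:30 Kesir Coast − 5h30m = 05:00 UTC.
1 March 2019 is a Friday, so Sundays fall on 3, 10, 17, 24, 31; the last is March 31.
1 October 2019 is a Tuesday, so Sundays fall on 6, 13, 20, 27; the last is October 27.
At the standard offset (UTC+07:15), 05:00 UTC + 7h15m = 12:15 Umora Republic standard time.
The standard-time date in Umora Republic, March 19, 2019, is outside the daylight-saving period (31 March – 27 October), so Umora Republic is on standard time, UTC+07:15.
05:00 UTC + 7h15m = 12:15 Umora Republic.

12:15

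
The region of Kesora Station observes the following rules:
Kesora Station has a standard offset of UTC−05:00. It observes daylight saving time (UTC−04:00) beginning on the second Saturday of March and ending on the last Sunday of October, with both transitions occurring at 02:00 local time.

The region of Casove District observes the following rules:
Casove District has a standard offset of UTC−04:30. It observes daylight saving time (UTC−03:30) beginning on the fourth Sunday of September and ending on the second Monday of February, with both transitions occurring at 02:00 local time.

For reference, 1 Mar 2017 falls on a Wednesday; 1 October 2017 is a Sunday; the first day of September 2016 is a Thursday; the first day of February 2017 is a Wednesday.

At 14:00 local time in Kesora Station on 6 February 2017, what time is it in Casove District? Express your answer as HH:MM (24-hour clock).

15:30

1 March 2017 is a Wednesday, so the first Saturday is March 4 and the second is March 11.
1 October 2017 is a Sunday, so Sundays fall on 1, 8, 15, 22, 29; the last is October 29.
6 February 2017 does not fall between 11 March and 29 October, so daylight saving is not in effect and Kesora Station is at UTC−05:00.
14:00 Kesora Station + 5h = 19:00 UTC.
1 September 2016 is a Thursday, so the first Sunday is September 4 and the fourth is September 25.
1 February 2017 is a Wednesday, so the first Monday is February 6 and the second is February 13.
At the standard offset (UTC−04:30), 19:00 UTC − 4h30m = 14:30 Casove District standard time.
Daylight saving runs 25 September 2016 – 13 February 2017; the standard-time date in Casove District, 6 February 2017, is inside that window, so Casove District is at UTC−03:30.
19:00 UTC − 3h30m = 15:30 Casove District.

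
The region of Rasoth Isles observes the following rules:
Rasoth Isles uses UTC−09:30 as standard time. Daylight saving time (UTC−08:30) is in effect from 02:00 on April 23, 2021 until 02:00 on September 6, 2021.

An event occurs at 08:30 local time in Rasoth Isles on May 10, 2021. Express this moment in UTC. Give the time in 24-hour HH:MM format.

Daylight saving runs 23 April – 6 September; May 10, 2021 is inside that window, so Rasoth Isles is at UTC−08:30.
08:30 local + 8h30m = 17:00 UTC.

17:00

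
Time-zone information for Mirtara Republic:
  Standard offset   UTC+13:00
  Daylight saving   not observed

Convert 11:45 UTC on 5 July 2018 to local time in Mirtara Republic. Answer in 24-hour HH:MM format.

00:45

Mirtara Republic stays on UTC+13:00 all year.
11:45 UTC + 13h = 00:45 local (rolling into the next day, 6 July 2018).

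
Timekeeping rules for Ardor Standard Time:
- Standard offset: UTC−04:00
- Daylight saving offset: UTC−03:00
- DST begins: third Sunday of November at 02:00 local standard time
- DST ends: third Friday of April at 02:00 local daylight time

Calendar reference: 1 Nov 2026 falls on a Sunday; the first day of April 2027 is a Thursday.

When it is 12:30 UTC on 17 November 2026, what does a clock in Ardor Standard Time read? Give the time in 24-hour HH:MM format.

1 November 2026 is a Sunday, so the first Sunday is November 1 and the third is November 15.
1 April 2027 is a Thursday, so the first Friday is April 2 and the third is April 16.
At the standard offset (UTC−04:00), 12:30 UTC − 4h = 08:30 Ardor Standard Time standard time.
Daylight saving runs 15 November 2026 – 16 April 2027; the standard-time date in Ardor Standard Time, 17 November 2026, is inside that window, so Ardor Standard Time is at UTC−03:00.
12:30 UTC − 3h = 09:30 local.

09:30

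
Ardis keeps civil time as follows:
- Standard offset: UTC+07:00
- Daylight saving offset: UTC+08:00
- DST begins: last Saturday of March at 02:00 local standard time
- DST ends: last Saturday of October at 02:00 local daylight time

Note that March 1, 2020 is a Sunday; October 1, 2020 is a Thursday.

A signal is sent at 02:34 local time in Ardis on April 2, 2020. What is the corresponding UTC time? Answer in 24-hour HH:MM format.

1 March 2020 is a Sunday, so Saturdays fall on 7, 14, 21, 28; the last is March 28.
1 October 2020 is a Thursday, so Saturdays fall on 3, 10, 17, 24, 31; the last is October 31.
April 2, 2020 falls between 28 March and 31 October, so daylight saving is in effect and Ardis is at UTC+08:00.
02:34 local − 8h = 18:34 UTC (rolling into the previous day, 1 April 2020).

18:34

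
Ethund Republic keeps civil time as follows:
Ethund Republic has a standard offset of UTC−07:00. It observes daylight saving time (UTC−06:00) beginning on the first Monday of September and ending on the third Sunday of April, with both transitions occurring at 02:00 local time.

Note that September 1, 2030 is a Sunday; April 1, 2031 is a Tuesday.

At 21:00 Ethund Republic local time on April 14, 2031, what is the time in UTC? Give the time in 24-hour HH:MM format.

03:00

1 September 2030 is a Sunday, so the first Monday is September 2.
1 April 2031 is a Tuesday, so the first Sunday is April 6 and the third is April 20.
Daylight saving runs 2 September 2030 – 20 April 2031; April 14, 2031 is inside that window, so Ethund Republic is at UTC−06:00.
21:00 local + 6h = 03:00 UTC (rolling into the next day, 15 April 2031).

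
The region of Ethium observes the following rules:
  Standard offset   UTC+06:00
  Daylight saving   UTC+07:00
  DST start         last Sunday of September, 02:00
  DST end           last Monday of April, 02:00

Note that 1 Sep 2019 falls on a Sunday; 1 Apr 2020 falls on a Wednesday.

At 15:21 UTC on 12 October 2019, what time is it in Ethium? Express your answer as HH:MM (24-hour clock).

1 September 2019 is a Sunday, so Sundays fall on 1, 8, 15, 22, 29; the last is September 29.
1 April 2020 is a Wednesday, so Mondays fall on 6, 13, 20, 27; the last is April 27.
At the standard offset (UTC+06:00), 15:21 UTC + 6h = 21:21 Ethium standard time.
The standard-time date in Ethium, 12 October 2019, lies within the daylight-saving period (29 September 2019 – 27 April 2020), so Ethium is on daylight time, UTC+07:00.
15:21 UTC + 7h = 22:21 local.

22:21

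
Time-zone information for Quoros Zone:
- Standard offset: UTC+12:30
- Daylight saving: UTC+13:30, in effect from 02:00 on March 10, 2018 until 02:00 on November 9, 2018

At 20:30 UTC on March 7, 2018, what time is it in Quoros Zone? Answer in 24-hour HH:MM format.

At the standard offset (UTC+12:30), 20:30 UTC + 12h30m = 09:00 Quoros Zone standard time (rolling into the next day, 8 March 2018).
The standard-time date in Quoros Zone, March 8, 2018, is outside the daylight-saving period (10 March – 9 November), so Quoros Zone is on standard time, UTC+12:30.
20:30 UTC + 12h30m = 09:00 local (rolling into the next day, 8 March 2018).

09:00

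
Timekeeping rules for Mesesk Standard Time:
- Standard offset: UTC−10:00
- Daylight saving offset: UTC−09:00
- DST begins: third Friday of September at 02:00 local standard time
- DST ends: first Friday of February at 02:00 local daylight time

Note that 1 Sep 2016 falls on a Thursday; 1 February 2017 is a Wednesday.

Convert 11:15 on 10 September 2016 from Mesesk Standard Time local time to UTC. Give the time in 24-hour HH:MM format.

1 September 2016 is a Thursday, so the first Friday is September 2 and the third is September 16.
1 February 2017 is a Wednesday, so the first Friday is February 3.
10 September 2016 is outside the daylight-saving period (16 September 2016 – 3 February 2017), so Mesesk Standard Time is on standard time, UTC−10:00.
11:15 local + 10h = 21:15 UTC.

21:15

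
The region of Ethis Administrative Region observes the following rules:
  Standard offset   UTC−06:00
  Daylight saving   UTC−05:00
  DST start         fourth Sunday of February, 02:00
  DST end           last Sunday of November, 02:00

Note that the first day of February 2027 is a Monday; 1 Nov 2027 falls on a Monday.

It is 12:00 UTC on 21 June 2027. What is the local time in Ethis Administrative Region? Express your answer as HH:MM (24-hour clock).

1 February 2027 is a Monday, so the first Sunday is February 7 and the fourth is February 28.
1 November 2027 is a Monday, so Sundays fall on 7, 14, 21, 28; the last is November 28.
At the standard offset (UTC−06:00), 12:00 UTC − 6h = 06:00 Ethis Administrative Region standard time.
Daylight saving runs 28 February – 28 November; the standard-time date in Ethis Administrative Region, 21 June 2027, is inside that window, so Ethis Administrative Region is at UTC−05:00.
12:00 UTC − 5h = 07:00 local.

07:00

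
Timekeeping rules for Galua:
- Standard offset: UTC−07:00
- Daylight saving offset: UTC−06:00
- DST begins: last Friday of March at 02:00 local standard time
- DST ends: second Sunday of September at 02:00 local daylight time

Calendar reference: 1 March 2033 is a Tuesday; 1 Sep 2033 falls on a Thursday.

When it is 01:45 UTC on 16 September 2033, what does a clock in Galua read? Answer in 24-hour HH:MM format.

1 March 2033 is a Tuesday, so Fridays fall on 4, 11, 18, 25; the last is March 25.
1 September 2033 is a Thursday, so the first Sunday is September 4 and the second is September 11.
At the standard offset (UTC−07:00), 01:45 UTC − 7h = 18:45 Galua standard time (rolling into the previous day, 15 September 2033).
Daylight saving runs 25 March – 11 September; the standard-time date in Galua, 15 September 2033, is outside that window, so Galua is on standard time at UTC−07:00.
01:45 UTC − 7h = 18:45 local (rolling into the previous day, 15 September 2033).

18:45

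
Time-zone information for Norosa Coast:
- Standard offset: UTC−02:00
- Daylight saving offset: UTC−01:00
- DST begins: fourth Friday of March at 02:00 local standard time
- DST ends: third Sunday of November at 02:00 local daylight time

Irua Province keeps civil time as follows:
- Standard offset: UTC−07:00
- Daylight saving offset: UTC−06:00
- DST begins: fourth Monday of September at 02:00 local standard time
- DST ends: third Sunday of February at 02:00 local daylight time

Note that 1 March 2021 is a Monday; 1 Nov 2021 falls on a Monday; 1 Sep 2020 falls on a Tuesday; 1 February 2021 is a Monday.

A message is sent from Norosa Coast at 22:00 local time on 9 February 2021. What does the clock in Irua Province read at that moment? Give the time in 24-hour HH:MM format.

1 March 2021 is a Monday, so the first Friday is March 5 and the fourth is March 26.
1 November 2021 is a Monday, so the first Sunday is November 7 and the third is November 21.
Daylight saving runs 26 March – 21 November; 9 February 2021 is outside that window, so Norosa Coast is on standard time at UTC−02:00.
22:00 Norosa Coast + 2h = 00:00 UTC (rolling into the next day, 10 February 2021).
1 September 2020 is a Tuesday, so the first Monday is September 7 and the fourth is September 28.
1 February 2021 is a Monday, so the first Sunday is February 7 and the third is February 21.
At the standard offset (UTC−07:00), 00:00 UTC − 7h = 17:00 Irua Province standard time (rolling into the previous day, 9 February 2021).
The standard-time date in Irua Province, 9 February 2021, falls between 28 September 2020 and 21 February 2021, so daylight saving is in effect and Irua Province is at UTC−06:00.
00:00 UTC − 6h = 18:00 Irua Province (rolling into the previous day, 9 February 2021).

18:00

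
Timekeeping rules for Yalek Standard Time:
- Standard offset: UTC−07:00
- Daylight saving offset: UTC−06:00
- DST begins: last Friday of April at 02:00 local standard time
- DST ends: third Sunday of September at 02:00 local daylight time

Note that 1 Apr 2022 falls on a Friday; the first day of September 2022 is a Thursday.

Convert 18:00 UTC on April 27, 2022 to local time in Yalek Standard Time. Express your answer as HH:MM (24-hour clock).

1 April 2022 is a Friday, so Fridays fall on 1, 8, 15, 22, 29; the last is April 29.
1 September 2022 is a Thursday, so the first Sunday is September 4 and the third is September 18.
At the standard offset (UTC−07:00), 18:00 UTC − 7h = 11:00 Yalek Standard Time standard time.
The standard-time date in Yalek Standard Time, April 27, 2022, does not fall between 29 April and 18 September, so daylight saving is not in effect and Yalek Standard Time is at UTC−07:00.
18:00 UTC − 7h = 11:00 local.

11:00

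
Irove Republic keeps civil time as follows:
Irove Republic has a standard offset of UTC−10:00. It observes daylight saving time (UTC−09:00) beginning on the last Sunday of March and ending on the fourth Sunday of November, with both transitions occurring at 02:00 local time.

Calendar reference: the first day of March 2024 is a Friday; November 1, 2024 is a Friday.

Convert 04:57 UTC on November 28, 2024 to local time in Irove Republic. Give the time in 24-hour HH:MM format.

1 March 2024 is a Friday, so Sundays fall on 3, 10, 17, 24, 31; the last is March 31.
1 November 2024 is a Friday, so the first Sunday is November 3 and the fourth is November 24.
At the standard offset (UTC−10:00), 04:57 UTC − 10h = 18:57 Irove Republic standard time (rolling into the previous day, 27 November 2024).
The standard-time date in Irove Republic, November 27, 2024, is outside the daylight-saving period (31 March – 24 November), so Irove Republic is on standard time, UTC−10:00.
04:57 UTC − 10h = 18:57 local (rolling into the previous day, 27 November 2024).

18:57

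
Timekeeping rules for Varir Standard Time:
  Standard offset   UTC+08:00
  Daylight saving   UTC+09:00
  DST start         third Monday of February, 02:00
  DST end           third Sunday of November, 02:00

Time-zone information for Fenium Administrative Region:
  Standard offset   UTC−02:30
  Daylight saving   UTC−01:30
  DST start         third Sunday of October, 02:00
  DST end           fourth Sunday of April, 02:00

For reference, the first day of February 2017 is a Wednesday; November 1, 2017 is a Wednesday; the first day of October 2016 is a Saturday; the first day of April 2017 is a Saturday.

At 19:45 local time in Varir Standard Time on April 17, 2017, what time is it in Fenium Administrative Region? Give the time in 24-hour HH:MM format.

09:15

1 February 2017 is a Wednesday, so the first Monday is February 6 and the third is February 20.
1 November 2017 is a Wednesday, so the first Sunday is November 5 and the third is November 19.
April 17, 2017 falls between 20 February and 19 November, so daylight saving is in effect and Varir Standard Time is at UTC+09:00.
19:45 Varir Standard Time − 9h = 10:45 UTC.
1 October 2016 is a Saturday, so the first Sunday is October 2 and the third is October 16.
1 April 2017 is a Saturday, so the first Sunday is April 2 and the fourth is April 23.
At the standard offset (UTC−02:30), 10:45 UTC − 2h30m = 08:15 Fenium Administrative Region standard time.
The standard-time date in Fenium Administrative Region, April 17, 2017, falls between 16 October 2016 and 23 April 2017, so daylight saving is in effect and Fenium Administrative Region is at UTC−01:30.
10:45 UTC − 1h30m = 09:15 Fenium Administrative Region.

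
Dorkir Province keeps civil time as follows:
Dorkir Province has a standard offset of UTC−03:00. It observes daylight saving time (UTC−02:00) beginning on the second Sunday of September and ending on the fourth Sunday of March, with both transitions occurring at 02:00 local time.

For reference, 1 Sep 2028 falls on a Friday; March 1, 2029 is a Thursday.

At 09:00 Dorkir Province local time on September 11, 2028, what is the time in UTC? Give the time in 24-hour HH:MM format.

11:00

1 September 2028 is a Friday, so the first Sunday is September 3 and the second is September 10.
1 March 2029 is a Thursday, so the first Sunday is March 4 and the fourth is March 25.
September 11, 2028 lies within the daylight-saving period (10 September 2028 – 25 March 2029), so Dorkir Province is on daylight time, UTC−02:00.
09:00 local + 2h = 11:00 UTC.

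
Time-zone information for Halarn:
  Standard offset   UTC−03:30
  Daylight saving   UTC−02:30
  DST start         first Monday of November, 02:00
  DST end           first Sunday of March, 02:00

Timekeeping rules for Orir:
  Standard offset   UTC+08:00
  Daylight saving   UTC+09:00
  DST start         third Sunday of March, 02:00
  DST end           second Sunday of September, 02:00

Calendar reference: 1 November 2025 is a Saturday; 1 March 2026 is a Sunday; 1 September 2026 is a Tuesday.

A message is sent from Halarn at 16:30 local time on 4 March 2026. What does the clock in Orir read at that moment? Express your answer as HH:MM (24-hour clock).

1 November 2025 is a Saturday, so the first Monday is November 3.
1 March 2026 is a Sunday, so the first Sunday is March 1.
Daylight saving runs 3 November 2025 – 1 March 2026; 4 March 2026 is outside that window, so Halarn is on standard time at UTC−03:30.
16:30 Halarn + 3h30m = 20:00 UTC.
1 March 2026 is a Sunday, so the first Sunday is March 1 and the third is March 15.
1 September 2026 is a Tuesday, so the first Sunday is September 6 and the second is September 13.
At the standard offset (UTC+08:00), 20:00 UTC + 8h = 04:00 Orir standard time (rolling into the next day, 5 March 2026).
The standard-time date in Orir, 5 March 2026, is outside the daylight-saving period (15 March – 13 September), so Orir is on standard time, UTC+08:00.
20:00 UTC + 8h = 04:00 Orir (rolling into the next day, 5 March 2026).

04:00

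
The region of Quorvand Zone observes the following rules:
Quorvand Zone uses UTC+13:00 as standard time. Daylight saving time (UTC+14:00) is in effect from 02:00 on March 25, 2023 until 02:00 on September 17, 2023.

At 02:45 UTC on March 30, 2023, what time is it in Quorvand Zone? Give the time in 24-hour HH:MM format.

At the standard offset (UTC+13:00), 02:45 UTC + 13h = 15:45 Quorvand Zone standard time.
Daylight saving runs 25 March – 17 September; the standard-time date in Quorvand Zone, March 30, 2023, is inside that window, so Quorvand Zone is at UTC+14:00.
02:45 UTC + 14h = 16:45 local.

16:45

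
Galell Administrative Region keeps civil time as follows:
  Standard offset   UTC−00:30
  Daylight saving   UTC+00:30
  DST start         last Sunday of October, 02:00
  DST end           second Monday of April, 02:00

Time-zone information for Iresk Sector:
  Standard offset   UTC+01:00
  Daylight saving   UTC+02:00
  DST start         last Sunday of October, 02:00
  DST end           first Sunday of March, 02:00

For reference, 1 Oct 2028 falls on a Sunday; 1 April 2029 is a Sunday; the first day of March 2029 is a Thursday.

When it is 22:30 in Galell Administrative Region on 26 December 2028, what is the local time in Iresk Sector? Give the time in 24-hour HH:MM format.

00:00

1 October 2028 is a Sunday, so Sundays fall on 1, 8, 15, 22, 29; the last is October 29.
1 April 2029 is a Sunday, so the first Monday is April 2 and the second is April 9.
Daylight saving runs 29 October 2028 – 9 April 2029; 26 December 2028 is inside that window, so Galell Administrative Region is at UTC+00:30.
22:30 Galell Administrative Region − 0h30m = 22:00 UTC.
1 October 2028 is a Sunday, so Sundays fall on 1, 8, 15, 22, 29; the last is October 29.
1 March 2029 is a Thursday, so the first Sunday is March 4.
At the standard offset (UTC+01:00), 22:00 UTC + 1h = 23:00 Iresk Sector standard time.
The standard-time date in Iresk Sector, 26 December 2028, falls between 29 October 2028 and 4 March 2029, so daylight saving is in effect and Iresk Sector is at UTC+02:00.
22:00 UTC + 2h = 00:00 Iresk Sector (rolling into the next day, 27 December 2028).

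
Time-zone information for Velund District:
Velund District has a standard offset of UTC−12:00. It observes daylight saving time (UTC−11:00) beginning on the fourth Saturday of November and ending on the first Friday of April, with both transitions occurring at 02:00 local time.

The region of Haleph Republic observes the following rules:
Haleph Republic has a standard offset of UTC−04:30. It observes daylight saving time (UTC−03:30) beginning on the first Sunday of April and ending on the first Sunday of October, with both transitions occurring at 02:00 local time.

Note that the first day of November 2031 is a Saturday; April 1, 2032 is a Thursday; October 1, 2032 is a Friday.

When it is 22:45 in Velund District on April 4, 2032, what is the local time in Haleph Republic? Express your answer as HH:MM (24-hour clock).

1 November 2031 is a Saturday, so the first Saturday is November 1 and the fourth is November 22.
1 April 2032 is a Thursday, so the first Friday is April 2.
Daylight saving runs 22 November 2031 – 2 April 2032; April 4, 2032 is outside that window, so Velund District is on standard time at UTC−12:00.
22:45 Velund District + 12h = 10:45 UTC (rolling into the next day, 5 April 2032).
1 April 2032 is a Thursday, so the first Sunday is April 4.
1 October 2032 is a Friday, so the first Sunday is October 3.
At the standard offset (UTC−04:30), 10:45 UTC − 4h30m = 06:15 Haleph Republic standard time.
Daylight saving runs 4 April – 3 October; the standard-time date in Haleph Republic, April 5, 2032, is inside that window, so Haleph Republic is at UTC−03:30.
10:45 UTC − 3h30m = 07:15 Haleph Republic.

07:15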